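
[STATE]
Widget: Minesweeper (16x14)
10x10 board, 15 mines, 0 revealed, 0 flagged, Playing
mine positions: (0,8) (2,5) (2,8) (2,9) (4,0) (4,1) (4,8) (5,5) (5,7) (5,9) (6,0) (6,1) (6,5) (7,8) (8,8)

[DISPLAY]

■■■■■■■■■■      
■■■■■■■■■■      
■■■■■■■■■■      
■■■■■■■■■■      
■■■■■■■■■■      
■■■■■■■■■■      
■■■■■■■■■■      
■■■■■■■■■■      
■■■■■■■■■■      
■■■■■■■■■■      
                
                
                
                


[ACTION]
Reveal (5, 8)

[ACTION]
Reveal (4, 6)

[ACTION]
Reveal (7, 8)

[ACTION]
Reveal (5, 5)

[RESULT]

■■■■■■■■✹■      
■■■■■■■■■■      
■■■■■✹■■✹✹      
■■■■■■■■■■      
✹✹■■■■2■✹■      
■■■■■✹■✹3✹      
✹✹■■■✹■■■■      
■■■■■■■■✹■      
■■■■■■■■✹■      
■■■■■■■■■■      
                
                
                
                


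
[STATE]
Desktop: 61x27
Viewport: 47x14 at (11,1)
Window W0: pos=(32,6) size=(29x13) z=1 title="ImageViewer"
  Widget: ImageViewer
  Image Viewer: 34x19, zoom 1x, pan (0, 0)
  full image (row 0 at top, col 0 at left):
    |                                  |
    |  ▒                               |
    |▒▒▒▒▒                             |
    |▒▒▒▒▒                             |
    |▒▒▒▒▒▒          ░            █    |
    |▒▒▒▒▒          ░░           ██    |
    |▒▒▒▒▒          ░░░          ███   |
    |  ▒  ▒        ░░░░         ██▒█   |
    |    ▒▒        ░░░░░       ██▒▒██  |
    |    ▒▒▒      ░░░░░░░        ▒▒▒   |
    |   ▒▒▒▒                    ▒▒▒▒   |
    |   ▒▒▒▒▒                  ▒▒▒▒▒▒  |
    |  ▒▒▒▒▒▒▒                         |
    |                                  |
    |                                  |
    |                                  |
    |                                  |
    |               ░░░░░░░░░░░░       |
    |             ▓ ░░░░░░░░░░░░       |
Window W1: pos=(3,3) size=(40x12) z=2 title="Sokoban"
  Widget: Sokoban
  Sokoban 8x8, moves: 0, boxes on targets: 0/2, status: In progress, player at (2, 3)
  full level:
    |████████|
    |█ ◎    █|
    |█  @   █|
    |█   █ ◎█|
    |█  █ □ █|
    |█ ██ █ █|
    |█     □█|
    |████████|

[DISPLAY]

                                               
                                               
━━━━━━━━━━━━━━━━━━━━━━━━━━━━━━━┓               
n                              ┃               
───────────────────────────────┨               
█                              ┃━━━━━━━━━━━━━━━
█                              ┃er             
█                              ┃───────────────
█                              ┃               
█                              ┃               
█                              ┃               
█                              ┃               
█                              ┃      ░        
━━━━━━━━━━━━━━━━━━━━━━━━━━━━━━━┛     ░░        


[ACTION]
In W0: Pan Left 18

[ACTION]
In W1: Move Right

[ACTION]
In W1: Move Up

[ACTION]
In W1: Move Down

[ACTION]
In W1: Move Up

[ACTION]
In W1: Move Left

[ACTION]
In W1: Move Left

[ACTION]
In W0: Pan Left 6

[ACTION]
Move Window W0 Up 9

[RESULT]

                     ┃ ImageViewer             
                     ┠─────────────────────────
━━━━━━━━━━━━━━━━━━━━━━━━━━━━━━━┓               
n                              ┃               
───────────────────────────────┨               
█                              ┃               
█                              ┃      ░        
█                              ┃     ░░        
█                              ┃     ░░░       
█                              ┃    ░░░░       
█                              ┃    ░░░░░      
█                              ┃━━━━━━━━━━━━━━━
█                              ┃               
━━━━━━━━━━━━━━━━━━━━━━━━━━━━━━━┛               


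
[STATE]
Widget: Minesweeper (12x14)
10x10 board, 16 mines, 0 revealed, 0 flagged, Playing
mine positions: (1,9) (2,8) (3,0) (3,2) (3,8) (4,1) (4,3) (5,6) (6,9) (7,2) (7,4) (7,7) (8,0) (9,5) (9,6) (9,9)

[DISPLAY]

■■■■■■■■■■  
■■■■■■■■■■  
■■■■■■■■■■  
■■■■■■■■■■  
■■■■■■■■■■  
■■■■■■■■■■  
■■■■■■■■■■  
■■■■■■■■■■  
■■■■■■■■■■  
■■■■■■■■■■  
            
            
            
            


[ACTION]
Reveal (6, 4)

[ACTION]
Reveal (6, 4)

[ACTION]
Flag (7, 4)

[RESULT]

■■■■■■■■■■  
■■■■■■■■■■  
■■■■■■■■■■  
■■■■■■■■■■  
■■■■■■■■■■  
■■■■■■■■■■  
■■■■1■■■■■  
■■■■⚑■■■■■  
■■■■■■■■■■  
■■■■■■■■■■  
            
            
            
            


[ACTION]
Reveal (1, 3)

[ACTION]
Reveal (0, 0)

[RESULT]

        1■  
       12■  
1211   2■■  
■■■21  2■■  
■■■■1112■■  
■■■■■■■■■■  
■■■■1■■■■■  
■■■■⚑■■■■■  
■■■■■■■■■■  
■■■■■■■■■■  
            
            
            
            


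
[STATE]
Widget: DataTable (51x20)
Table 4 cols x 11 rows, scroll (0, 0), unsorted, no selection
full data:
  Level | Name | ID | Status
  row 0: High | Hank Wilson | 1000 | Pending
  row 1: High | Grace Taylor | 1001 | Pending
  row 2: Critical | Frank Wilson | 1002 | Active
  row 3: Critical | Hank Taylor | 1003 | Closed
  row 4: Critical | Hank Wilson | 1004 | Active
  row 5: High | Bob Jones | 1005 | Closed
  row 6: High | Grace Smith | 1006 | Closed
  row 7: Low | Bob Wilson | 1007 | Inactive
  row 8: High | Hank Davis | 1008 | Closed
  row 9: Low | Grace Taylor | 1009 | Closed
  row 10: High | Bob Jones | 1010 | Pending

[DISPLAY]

Level   │Name        │ID  │Status                  
────────┼────────────┼────┼────────                
High    │Hank Wilson │1000│Pending                 
High    │Grace Taylor│1001│Pending                 
Critical│Frank Wilson│1002│Active                  
Critical│Hank Taylor │1003│Closed                  
Critical│Hank Wilson │1004│Active                  
High    │Bob Jones   │1005│Closed                  
High    │Grace Smith │1006│Closed                  
Low     │Bob Wilson  │1007│Inactive                
High    │Hank Davis  │1008│Closed                  
Low     │Grace Taylor│1009│Closed                  
High    │Bob Jones   │1010│Pending                 
                                                   
                                                   
                                                   
                                                   
                                                   
                                                   
                                                   


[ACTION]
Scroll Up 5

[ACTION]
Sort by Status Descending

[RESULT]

Level   │Name        │ID  │Status ▼                
────────┼────────────┼────┼────────                
High    │Hank Wilson │1000│Pending                 
High    │Grace Taylor│1001│Pending                 
High    │Bob Jones   │1010│Pending                 
Low     │Bob Wilson  │1007│Inactive                
Critical│Hank Taylor │1003│Closed                  
High    │Bob Jones   │1005│Closed                  
High    │Grace Smith │1006│Closed                  
High    │Hank Davis  │1008│Closed                  
Low     │Grace Taylor│1009│Closed                  
Critical│Frank Wilson│1002│Active                  
Critical│Hank Wilson │1004│Active                  
                                                   
                                                   
                                                   
                                                   
                                                   
                                                   
                                                   


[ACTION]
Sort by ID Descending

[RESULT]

Level   │Name        │ID ▼│Status                  
────────┼────────────┼────┼────────                
High    │Bob Jones   │1010│Pending                 
Low     │Grace Taylor│1009│Closed                  
High    │Hank Davis  │1008│Closed                  
Low     │Bob Wilson  │1007│Inactive                
High    │Grace Smith │1006│Closed                  
High    │Bob Jones   │1005│Closed                  
Critical│Hank Wilson │1004│Active                  
Critical│Hank Taylor │1003│Closed                  
Critical│Frank Wilson│1002│Active                  
High    │Grace Taylor│1001│Pending                 
High    │Hank Wilson │1000│Pending                 
                                                   
                                                   
                                                   
                                                   
                                                   
                                                   
                                                   


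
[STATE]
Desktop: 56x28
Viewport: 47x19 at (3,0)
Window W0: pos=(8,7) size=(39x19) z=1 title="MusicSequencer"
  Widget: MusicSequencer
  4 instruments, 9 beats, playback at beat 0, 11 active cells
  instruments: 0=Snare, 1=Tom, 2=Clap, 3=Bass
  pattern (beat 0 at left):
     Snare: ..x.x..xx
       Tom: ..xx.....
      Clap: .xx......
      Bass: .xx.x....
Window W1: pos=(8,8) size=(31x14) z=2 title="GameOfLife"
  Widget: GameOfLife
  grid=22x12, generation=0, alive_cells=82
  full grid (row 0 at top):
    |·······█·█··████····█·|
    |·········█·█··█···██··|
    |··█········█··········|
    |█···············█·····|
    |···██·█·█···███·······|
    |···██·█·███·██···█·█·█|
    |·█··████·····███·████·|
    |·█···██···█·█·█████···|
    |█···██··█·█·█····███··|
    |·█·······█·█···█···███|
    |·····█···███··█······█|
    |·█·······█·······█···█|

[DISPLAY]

                                               
                                               
                                               
                                               
                                               
                                               
                                               
     ┏━━━━━━━━━━━━━━━━━━━━━━━━━━━━━━━━━━━━━┓   
     ┏━━━━━━━━━━━━━━━━━━━━━━━━━━━━━┓       ┃   
     ┃ GameOfLife                  ┃───────┨   
     ┠─────────────────────────────┨       ┃   
     ┃Gen: 0                       ┃       ┃   
     ┃·········█·█··█···██··       ┃       ┃   
     ┃··█········█··········       ┃       ┃   
     ┃█···············█·····       ┃       ┃   
     ┃···██·█·█···███·······       ┃       ┃   
     ┃···██·█·███·██···█·█·█       ┃       ┃   
     ┃·█··████·····███·████·       ┃       ┃   
     ┃·█···██···█·█·█████···       ┃       ┃   


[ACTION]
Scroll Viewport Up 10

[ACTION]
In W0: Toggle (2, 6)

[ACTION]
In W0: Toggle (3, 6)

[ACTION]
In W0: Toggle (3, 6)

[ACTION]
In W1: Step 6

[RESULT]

                                               
                                               
                                               
                                               
                                               
                                               
                                               
     ┏━━━━━━━━━━━━━━━━━━━━━━━━━━━━━━━━━━━━━┓   
     ┏━━━━━━━━━━━━━━━━━━━━━━━━━━━━━┓       ┃   
     ┃ GameOfLife                  ┃───────┨   
     ┠─────────────────────────────┨       ┃   
     ┃Gen: 6                       ┃       ┃   
     ┃·············███······       ┃       ┃   
     ┃···███·······███······       ┃       ┃   
     ┃··█████······██·······       ┃       ┃   
     ┃··███·█·····██·█······       ┃       ┃   
     ┃·······██···██········       ┃       ┃   
     ┃·······███··█·········       ┃       ┃   
     ┃█·█·····█···█·········       ┃       ┃   


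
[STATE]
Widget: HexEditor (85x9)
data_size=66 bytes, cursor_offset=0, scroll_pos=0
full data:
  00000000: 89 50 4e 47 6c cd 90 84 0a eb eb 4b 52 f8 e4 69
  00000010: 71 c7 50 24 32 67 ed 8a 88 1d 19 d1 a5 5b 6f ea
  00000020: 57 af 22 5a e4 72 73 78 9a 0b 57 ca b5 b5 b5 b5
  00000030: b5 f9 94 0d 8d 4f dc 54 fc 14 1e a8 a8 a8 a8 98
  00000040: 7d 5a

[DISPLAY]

00000000  89 50 4e 47 6c cd 90 84  0a eb eb 4b 52 f8 e4 69  |.PNGl......KR..i|       
00000010  71 c7 50 24 32 67 ed 8a  88 1d 19 d1 a5 5b 6f ea  |q.P$2g.......[o.|       
00000020  57 af 22 5a e4 72 73 78  9a 0b 57 ca b5 b5 b5 b5  |W."Z.rsx..W.....|       
00000030  b5 f9 94 0d 8d 4f dc 54  fc 14 1e a8 a8 a8 a8 98  |.....O.T........|       
00000040  7d 5a                                             |}Z              |       
                                                                                     
                                                                                     
                                                                                     
                                                                                     


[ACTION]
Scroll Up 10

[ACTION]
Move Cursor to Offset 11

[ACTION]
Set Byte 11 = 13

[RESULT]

00000000  89 50 4e 47 6c cd 90 84  0a eb eb 13 52 f8 e4 69  |.PNGl.......R..i|       
00000010  71 c7 50 24 32 67 ed 8a  88 1d 19 d1 a5 5b 6f ea  |q.P$2g.......[o.|       
00000020  57 af 22 5a e4 72 73 78  9a 0b 57 ca b5 b5 b5 b5  |W."Z.rsx..W.....|       
00000030  b5 f9 94 0d 8d 4f dc 54  fc 14 1e a8 a8 a8 a8 98  |.....O.T........|       
00000040  7d 5a                                             |}Z              |       
                                                                                     
                                                                                     
                                                                                     
                                                                                     


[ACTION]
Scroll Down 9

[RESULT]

00000040  7d 5a                                             |}Z              |       
                                                                                     
                                                                                     
                                                                                     
                                                                                     
                                                                                     
                                                                                     
                                                                                     
                                                                                     


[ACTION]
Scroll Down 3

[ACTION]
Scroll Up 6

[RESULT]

00000000  89 50 4e 47 6c cd 90 84  0a eb eb 13 52 f8 e4 69  |.PNGl.......R..i|       
00000010  71 c7 50 24 32 67 ed 8a  88 1d 19 d1 a5 5b 6f ea  |q.P$2g.......[o.|       
00000020  57 af 22 5a e4 72 73 78  9a 0b 57 ca b5 b5 b5 b5  |W."Z.rsx..W.....|       
00000030  b5 f9 94 0d 8d 4f dc 54  fc 14 1e a8 a8 a8 a8 98  |.....O.T........|       
00000040  7d 5a                                             |}Z              |       
                                                                                     
                                                                                     
                                                                                     
                                                                                     


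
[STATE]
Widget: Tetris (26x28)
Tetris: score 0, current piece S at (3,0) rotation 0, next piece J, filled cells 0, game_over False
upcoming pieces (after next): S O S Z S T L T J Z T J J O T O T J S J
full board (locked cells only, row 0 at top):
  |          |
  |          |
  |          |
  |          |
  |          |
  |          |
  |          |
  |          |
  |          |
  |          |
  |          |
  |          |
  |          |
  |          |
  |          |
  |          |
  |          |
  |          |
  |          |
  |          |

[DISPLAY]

    ░░    │Next:          
   ░░     │█              
          │███            
          │               
          │               
          │               
          │Score:         
          │0              
          │               
          │               
          │               
          │               
          │               
          │               
          │               
          │               
          │               
          │               
          │               
          │               
          │               
          │               
          │               
          │               
          │               
          │               
          │               
          │               


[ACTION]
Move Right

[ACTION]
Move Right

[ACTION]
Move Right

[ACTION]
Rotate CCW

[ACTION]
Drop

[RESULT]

          │Next:          
      ░   │█              
      ░░  │███            
       ░  │               
          │               
          │               
          │Score:         
          │0              
          │               
          │               
          │               
          │               
          │               
          │               
          │               
          │               
          │               
          │               
          │               
          │               
          │               
          │               
          │               
          │               
          │               
          │               
          │               
          │               


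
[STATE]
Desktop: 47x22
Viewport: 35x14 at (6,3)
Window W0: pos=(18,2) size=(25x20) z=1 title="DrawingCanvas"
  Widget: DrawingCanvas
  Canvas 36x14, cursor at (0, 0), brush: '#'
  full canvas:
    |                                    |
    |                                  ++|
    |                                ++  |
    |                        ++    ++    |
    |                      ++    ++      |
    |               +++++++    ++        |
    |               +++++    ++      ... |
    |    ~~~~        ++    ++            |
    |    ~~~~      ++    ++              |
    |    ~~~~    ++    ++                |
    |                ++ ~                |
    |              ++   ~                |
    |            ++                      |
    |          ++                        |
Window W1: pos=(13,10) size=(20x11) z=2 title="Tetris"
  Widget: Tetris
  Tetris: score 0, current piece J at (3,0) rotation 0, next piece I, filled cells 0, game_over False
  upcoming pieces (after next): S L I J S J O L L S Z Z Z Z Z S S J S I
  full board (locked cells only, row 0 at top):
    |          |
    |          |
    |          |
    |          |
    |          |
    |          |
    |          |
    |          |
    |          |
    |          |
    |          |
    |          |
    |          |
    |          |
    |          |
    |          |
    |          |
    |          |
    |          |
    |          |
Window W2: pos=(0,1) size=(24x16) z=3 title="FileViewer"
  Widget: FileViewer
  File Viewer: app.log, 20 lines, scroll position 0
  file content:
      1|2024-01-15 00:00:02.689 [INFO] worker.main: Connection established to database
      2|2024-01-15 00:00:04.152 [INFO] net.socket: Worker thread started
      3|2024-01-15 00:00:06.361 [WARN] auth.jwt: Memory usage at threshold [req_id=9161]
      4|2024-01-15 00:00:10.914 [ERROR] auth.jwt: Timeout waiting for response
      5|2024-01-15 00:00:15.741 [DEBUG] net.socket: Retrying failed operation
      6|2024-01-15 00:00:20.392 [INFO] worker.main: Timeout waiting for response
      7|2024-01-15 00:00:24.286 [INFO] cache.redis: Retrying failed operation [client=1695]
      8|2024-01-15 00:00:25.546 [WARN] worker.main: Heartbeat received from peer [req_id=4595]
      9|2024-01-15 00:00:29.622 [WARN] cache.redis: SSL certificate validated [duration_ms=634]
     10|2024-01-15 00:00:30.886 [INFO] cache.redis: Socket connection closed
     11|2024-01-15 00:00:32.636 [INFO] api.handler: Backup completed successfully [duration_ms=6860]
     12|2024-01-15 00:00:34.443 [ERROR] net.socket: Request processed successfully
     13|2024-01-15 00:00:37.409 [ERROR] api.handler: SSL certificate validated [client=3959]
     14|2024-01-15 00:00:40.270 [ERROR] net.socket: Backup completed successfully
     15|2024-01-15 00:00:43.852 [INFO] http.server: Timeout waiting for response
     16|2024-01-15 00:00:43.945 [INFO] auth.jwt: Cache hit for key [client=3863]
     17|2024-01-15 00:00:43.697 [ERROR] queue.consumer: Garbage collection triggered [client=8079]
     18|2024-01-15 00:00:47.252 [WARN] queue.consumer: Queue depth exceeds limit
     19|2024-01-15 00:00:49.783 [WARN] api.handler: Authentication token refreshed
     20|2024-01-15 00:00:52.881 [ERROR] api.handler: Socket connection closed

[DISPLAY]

─────────────────┨ingCanvas        
01-15 00:00:02.6▲┃─────────────────
01-15 00:00:04.1█┃                 
01-15 00:00:06.3░┃                 
01-15 00:00:10.9░┃                 
01-15 00:00:15.7░┃                 
01-15 00:00:20.3░┃                 
01-15 00:00:24.2░┃━━━━━━━━┓ +++++++
01-15 00:00:25.5░┃        ┃ +++++  
01-15 00:00:29.6░┃────────┨  ++    
01-15 00:00:30.8░┃        ┃++    ++
01-15 00:00:32.6░┃        ┃    ++  
01-15 00:00:34.4▼┃        ┃  ++ ~  
━━━━━━━━━━━━━━━━━┛        ┃++   ~  


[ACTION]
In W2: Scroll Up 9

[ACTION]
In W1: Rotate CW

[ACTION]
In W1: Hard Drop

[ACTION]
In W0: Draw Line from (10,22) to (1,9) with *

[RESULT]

─────────────────┨ingCanvas        
01-15 00:00:02.6▲┃─────────────────
01-15 00:00:04.1█┃                 
01-15 00:00:06.3░┃    *            
01-15 00:00:10.9░┃     **          
01-15 00:00:15.7░┃       *         
01-15 00:00:20.3░┃        **       
01-15 00:00:24.2░┃━━━━━━━━┓ *++++++
01-15 00:00:25.5░┃        ┃ +*+++  
01-15 00:00:29.6░┃────────┨  +**   
01-15 00:00:30.8░┃        ┃++   *++
01-15 00:00:32.6░┃        ┃    ++**
01-15 00:00:34.4▼┃        ┃  ++ ~  
━━━━━━━━━━━━━━━━━┛        ┃++   ~  


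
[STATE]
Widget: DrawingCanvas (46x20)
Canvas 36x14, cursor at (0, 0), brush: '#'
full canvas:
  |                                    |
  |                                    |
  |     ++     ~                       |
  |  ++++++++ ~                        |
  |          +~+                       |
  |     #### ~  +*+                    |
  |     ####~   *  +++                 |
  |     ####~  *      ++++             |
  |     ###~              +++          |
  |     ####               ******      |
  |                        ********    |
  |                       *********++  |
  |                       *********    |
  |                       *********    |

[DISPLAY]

+                                             
                                              
     ++     ~                                 
  ++++++++ ~                                  
          +~+                                 
     #### ~  +*+                              
     ####~   *  +++                           
     ####~  *      ++++                       
     ###~              +++                    
     ####               ******                
                        ********              
                       *********++            
                       *********              
                       *********              
                                              
                                              
                                              
                                              
                                              
                                              


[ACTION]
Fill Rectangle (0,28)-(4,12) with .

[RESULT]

+           .................                 
            .................                 
     ++     .................                 
  ++++++++ ~.................                 
          +~.................                 
     #### ~  +*+                              
     ####~   *  +++                           
     ####~  *      ++++                       
     ###~              +++                    
     ####               ******                
                        ********              
                       *********++            
                       *********              
                       *********              
                                              
                                              
                                              
                                              
                                              
                                              


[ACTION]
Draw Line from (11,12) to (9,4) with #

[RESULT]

+           .................                 
            .................                 
     ++     .................                 
  ++++++++ ~.................                 
          +~.................                 
     #### ~  +*+                              
     ####~   *  +++                           
     ####~  *      ++++                       
     ###~              +++                    
    #####               ******                
      ####              ********              
          ###          *********++            
                       *********              
                       *********              
                                              
                                              
                                              
                                              
                                              
                                              


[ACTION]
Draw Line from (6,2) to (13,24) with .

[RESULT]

+           .................                 
            .................                 
     ++     .................                 
  ++++++++ ~.................                 
          +~.................                 
     #### ~  +*+                              
  .. ####~   *  +++                           
    ...##~  *      ++++                       
     ##...             +++                    
    ##### ....          ******                
      ####    ...       ********              
          ###    ...   *********++            
                    ...*********              
                       ..*******              
                                              
                                              
                                              
                                              
                                              
                                              


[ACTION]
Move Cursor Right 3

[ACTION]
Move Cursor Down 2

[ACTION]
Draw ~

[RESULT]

            .................                 
            .................                 
   ~ ++     .................                 
  ++++++++ ~.................                 
          +~.................                 
     #### ~  +*+                              
  .. ####~   *  +++                           
    ...##~  *      ++++                       
     ##...             +++                    
    ##### ....          ******                
      ####    ...       ********              
          ###    ...   *********++            
                    ...*********              
                       ..*******              
                                              
                                              
                                              
                                              
                                              
                                              


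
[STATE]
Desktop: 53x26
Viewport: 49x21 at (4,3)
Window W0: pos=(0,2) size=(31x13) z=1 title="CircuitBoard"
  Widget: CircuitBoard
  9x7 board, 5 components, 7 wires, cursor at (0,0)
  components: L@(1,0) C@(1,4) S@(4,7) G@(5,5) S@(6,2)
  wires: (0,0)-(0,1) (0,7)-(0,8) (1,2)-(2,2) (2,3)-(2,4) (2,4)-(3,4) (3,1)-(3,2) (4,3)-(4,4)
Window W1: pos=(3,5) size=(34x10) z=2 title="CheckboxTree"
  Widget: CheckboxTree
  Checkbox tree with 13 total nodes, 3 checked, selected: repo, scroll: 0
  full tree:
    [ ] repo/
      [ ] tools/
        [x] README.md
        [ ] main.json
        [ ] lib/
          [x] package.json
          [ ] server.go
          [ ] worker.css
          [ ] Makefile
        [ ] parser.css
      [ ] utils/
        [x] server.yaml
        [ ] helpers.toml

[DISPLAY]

rcuitBoard                ┃                      
──────────────────────────┨                      
━━━━━━━━━━━━━━━━━━━━━━━━━━━━━━━━┓                
 CheckboxTree                   ┃                
────────────────────────────────┨                
>[-] repo/                      ┃                
   [-] tools/                   ┃                
     [x] README.md              ┃                
     [ ] main.json              ┃                
     [-] lib/                   ┃                
       [x] package.json         ┃                
━━━━━━━━━━━━━━━━━━━━━━━━━━━━━━━━┛                
                                                 
                                                 
                                                 
                                                 
                                                 
                                                 
                                                 
                                                 
                                                 


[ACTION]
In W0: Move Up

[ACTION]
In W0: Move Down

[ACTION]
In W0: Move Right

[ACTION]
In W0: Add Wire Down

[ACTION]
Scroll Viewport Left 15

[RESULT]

┃ CircuitBoard                ┃                  
┠─────────────────────────────┨                  
┃  ┏━━━━━━━━━━━━━━━━━━━━━━━━━━━━━━━━┓            
┃0 ┃ CheckboxTree                   ┃            
┃  ┠────────────────────────────────┨            
┃1 ┃>[-] repo/                      ┃            
┃  ┃   [-] tools/                   ┃            
┃2 ┃     [x] README.md              ┃            
┃  ┃     [ ] main.json              ┃            
┃3 ┃     [-] lib/                   ┃            
┃  ┃       [x] package.json         ┃            
┗━━┗━━━━━━━━━━━━━━━━━━━━━━━━━━━━━━━━┛            
                                                 
                                                 
                                                 
                                                 
                                                 
                                                 
                                                 
                                                 
                                                 


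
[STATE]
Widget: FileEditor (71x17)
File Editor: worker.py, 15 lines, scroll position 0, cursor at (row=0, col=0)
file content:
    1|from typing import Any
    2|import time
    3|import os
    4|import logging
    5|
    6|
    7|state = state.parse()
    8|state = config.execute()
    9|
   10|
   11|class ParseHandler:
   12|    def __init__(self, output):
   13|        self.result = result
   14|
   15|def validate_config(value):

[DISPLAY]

█rom typing import Any                                                ▲
import time                                                           █
import os                                                             ░
import logging                                                        ░
                                                                      ░
                                                                      ░
state = state.parse()                                                 ░
state = config.execute()                                              ░
                                                                      ░
                                                                      ░
class ParseHandler:                                                   ░
    def __init__(self, output):                                       ░
        self.result = result                                          ░
                                                                      ░
def validate_config(value):                                           ░
                                                                      ░
                                                                      ▼


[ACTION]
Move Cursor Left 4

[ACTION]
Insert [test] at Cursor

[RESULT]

test█rom typing import Any                                            ▲
import time                                                           █
import os                                                             ░
import logging                                                        ░
                                                                      ░
                                                                      ░
state = state.parse()                                                 ░
state = config.execute()                                              ░
                                                                      ░
                                                                      ░
class ParseHandler:                                                   ░
    def __init__(self, output):                                       ░
        self.result = result                                          ░
                                                                      ░
def validate_config(value):                                           ░
                                                                      ░
                                                                      ▼


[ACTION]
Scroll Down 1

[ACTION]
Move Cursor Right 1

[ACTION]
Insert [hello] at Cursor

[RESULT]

testfhello█om typing import Any                                       ▲
import time                                                           █
import os                                                             ░
import logging                                                        ░
                                                                      ░
                                                                      ░
state = state.parse()                                                 ░
state = config.execute()                                              ░
                                                                      ░
                                                                      ░
class ParseHandler:                                                   ░
    def __init__(self, output):                                       ░
        self.result = result                                          ░
                                                                      ░
def validate_config(value):                                           ░
                                                                      ░
                                                                      ▼


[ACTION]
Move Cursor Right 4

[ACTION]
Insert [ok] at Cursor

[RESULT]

testfhellorom ok█yping import Any                                     ▲
import time                                                           █
import os                                                             ░
import logging                                                        ░
                                                                      ░
                                                                      ░
state = state.parse()                                                 ░
state = config.execute()                                              ░
                                                                      ░
                                                                      ░
class ParseHandler:                                                   ░
    def __init__(self, output):                                       ░
        self.result = result                                          ░
                                                                      ░
def validate_config(value):                                           ░
                                                                      ░
                                                                      ▼
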